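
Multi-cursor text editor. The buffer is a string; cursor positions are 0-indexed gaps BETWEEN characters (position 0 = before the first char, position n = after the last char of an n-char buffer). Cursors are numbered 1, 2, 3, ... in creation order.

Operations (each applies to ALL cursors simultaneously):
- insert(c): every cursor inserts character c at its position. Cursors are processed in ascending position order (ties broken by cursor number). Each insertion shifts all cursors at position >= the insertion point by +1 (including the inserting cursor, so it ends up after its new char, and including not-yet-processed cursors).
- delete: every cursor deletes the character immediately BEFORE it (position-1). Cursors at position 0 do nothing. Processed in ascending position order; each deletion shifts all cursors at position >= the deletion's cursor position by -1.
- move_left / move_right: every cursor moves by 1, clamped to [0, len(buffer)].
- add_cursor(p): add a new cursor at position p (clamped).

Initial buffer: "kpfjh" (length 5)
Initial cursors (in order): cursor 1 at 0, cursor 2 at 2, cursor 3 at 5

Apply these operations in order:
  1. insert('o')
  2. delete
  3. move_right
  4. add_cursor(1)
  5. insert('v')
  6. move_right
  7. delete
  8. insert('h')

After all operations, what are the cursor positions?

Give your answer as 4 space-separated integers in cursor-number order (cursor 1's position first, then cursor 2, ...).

After op 1 (insert('o')): buffer="okpofjho" (len 8), cursors c1@1 c2@4 c3@8, authorship 1..2...3
After op 2 (delete): buffer="kpfjh" (len 5), cursors c1@0 c2@2 c3@5, authorship .....
After op 3 (move_right): buffer="kpfjh" (len 5), cursors c1@1 c2@3 c3@5, authorship .....
After op 4 (add_cursor(1)): buffer="kpfjh" (len 5), cursors c1@1 c4@1 c2@3 c3@5, authorship .....
After op 5 (insert('v')): buffer="kvvpfvjhv" (len 9), cursors c1@3 c4@3 c2@6 c3@9, authorship .14..2..3
After op 6 (move_right): buffer="kvvpfvjhv" (len 9), cursors c1@4 c4@4 c2@7 c3@9, authorship .14..2..3
After op 7 (delete): buffer="kvfvh" (len 5), cursors c1@2 c4@2 c2@4 c3@5, authorship .1.2.
After op 8 (insert('h')): buffer="kvhhfvhhh" (len 9), cursors c1@4 c4@4 c2@7 c3@9, authorship .114.22.3

Answer: 4 7 9 4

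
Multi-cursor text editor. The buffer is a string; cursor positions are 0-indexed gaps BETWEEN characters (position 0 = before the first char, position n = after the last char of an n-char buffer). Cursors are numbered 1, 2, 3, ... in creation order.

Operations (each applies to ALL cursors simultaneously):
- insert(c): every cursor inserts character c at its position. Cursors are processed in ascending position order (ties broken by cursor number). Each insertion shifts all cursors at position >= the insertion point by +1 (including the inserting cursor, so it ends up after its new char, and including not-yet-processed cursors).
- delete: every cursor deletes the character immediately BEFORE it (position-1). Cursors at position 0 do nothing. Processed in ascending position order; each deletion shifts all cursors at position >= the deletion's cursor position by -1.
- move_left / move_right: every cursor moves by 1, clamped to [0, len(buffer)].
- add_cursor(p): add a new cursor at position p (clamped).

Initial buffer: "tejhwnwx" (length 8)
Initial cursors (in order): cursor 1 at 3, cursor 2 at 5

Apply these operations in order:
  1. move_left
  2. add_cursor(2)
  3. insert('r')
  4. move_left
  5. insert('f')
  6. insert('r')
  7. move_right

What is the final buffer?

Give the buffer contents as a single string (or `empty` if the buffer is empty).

Answer: terffrrrjhfrrwnwx

Derivation:
After op 1 (move_left): buffer="tejhwnwx" (len 8), cursors c1@2 c2@4, authorship ........
After op 2 (add_cursor(2)): buffer="tejhwnwx" (len 8), cursors c1@2 c3@2 c2@4, authorship ........
After op 3 (insert('r')): buffer="terrjhrwnwx" (len 11), cursors c1@4 c3@4 c2@7, authorship ..13..2....
After op 4 (move_left): buffer="terrjhrwnwx" (len 11), cursors c1@3 c3@3 c2@6, authorship ..13..2....
After op 5 (insert('f')): buffer="terffrjhfrwnwx" (len 14), cursors c1@5 c3@5 c2@9, authorship ..1133..22....
After op 6 (insert('r')): buffer="terffrrrjhfrrwnwx" (len 17), cursors c1@7 c3@7 c2@12, authorship ..113133..222....
After op 7 (move_right): buffer="terffrrrjhfrrwnwx" (len 17), cursors c1@8 c3@8 c2@13, authorship ..113133..222....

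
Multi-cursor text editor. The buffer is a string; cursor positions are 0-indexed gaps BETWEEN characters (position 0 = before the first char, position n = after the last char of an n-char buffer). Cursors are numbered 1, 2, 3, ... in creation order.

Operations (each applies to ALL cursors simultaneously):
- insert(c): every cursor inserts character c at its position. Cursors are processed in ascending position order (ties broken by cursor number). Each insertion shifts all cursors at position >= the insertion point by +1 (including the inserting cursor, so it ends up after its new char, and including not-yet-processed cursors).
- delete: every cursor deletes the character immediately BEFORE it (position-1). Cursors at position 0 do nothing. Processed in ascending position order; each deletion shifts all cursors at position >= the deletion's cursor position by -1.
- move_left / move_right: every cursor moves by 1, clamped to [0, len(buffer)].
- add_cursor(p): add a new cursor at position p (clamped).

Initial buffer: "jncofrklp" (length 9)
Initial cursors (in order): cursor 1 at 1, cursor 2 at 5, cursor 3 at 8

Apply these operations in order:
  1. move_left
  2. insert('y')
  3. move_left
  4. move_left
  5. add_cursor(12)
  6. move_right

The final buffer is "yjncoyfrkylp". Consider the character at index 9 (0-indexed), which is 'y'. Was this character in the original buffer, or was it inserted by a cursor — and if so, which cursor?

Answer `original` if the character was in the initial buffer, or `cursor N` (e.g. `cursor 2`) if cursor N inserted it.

After op 1 (move_left): buffer="jncofrklp" (len 9), cursors c1@0 c2@4 c3@7, authorship .........
After op 2 (insert('y')): buffer="yjncoyfrkylp" (len 12), cursors c1@1 c2@6 c3@10, authorship 1....2...3..
After op 3 (move_left): buffer="yjncoyfrkylp" (len 12), cursors c1@0 c2@5 c3@9, authorship 1....2...3..
After op 4 (move_left): buffer="yjncoyfrkylp" (len 12), cursors c1@0 c2@4 c3@8, authorship 1....2...3..
After op 5 (add_cursor(12)): buffer="yjncoyfrkylp" (len 12), cursors c1@0 c2@4 c3@8 c4@12, authorship 1....2...3..
After op 6 (move_right): buffer="yjncoyfrkylp" (len 12), cursors c1@1 c2@5 c3@9 c4@12, authorship 1....2...3..
Authorship (.=original, N=cursor N): 1 . . . . 2 . . . 3 . .
Index 9: author = 3

Answer: cursor 3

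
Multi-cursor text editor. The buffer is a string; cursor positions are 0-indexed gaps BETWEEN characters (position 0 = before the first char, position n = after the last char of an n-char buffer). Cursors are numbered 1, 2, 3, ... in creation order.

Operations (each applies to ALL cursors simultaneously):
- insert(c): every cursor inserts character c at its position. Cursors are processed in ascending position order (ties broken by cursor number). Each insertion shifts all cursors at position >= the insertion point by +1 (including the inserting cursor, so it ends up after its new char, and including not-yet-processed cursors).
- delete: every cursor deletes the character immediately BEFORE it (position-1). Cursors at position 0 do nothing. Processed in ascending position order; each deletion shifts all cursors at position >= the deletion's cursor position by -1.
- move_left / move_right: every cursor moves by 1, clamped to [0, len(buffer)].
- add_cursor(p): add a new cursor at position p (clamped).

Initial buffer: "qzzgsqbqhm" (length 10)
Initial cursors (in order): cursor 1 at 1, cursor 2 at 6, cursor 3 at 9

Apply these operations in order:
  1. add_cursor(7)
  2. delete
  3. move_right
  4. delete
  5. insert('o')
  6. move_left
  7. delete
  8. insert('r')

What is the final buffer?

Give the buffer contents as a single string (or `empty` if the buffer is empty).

After op 1 (add_cursor(7)): buffer="qzzgsqbqhm" (len 10), cursors c1@1 c2@6 c4@7 c3@9, authorship ..........
After op 2 (delete): buffer="zzgsqm" (len 6), cursors c1@0 c2@4 c4@4 c3@5, authorship ......
After op 3 (move_right): buffer="zzgsqm" (len 6), cursors c1@1 c2@5 c4@5 c3@6, authorship ......
After op 4 (delete): buffer="zg" (len 2), cursors c1@0 c2@2 c3@2 c4@2, authorship ..
After op 5 (insert('o')): buffer="ozgooo" (len 6), cursors c1@1 c2@6 c3@6 c4@6, authorship 1..234
After op 6 (move_left): buffer="ozgooo" (len 6), cursors c1@0 c2@5 c3@5 c4@5, authorship 1..234
After op 7 (delete): buffer="ozo" (len 3), cursors c1@0 c2@2 c3@2 c4@2, authorship 1.4
After op 8 (insert('r')): buffer="rozrrro" (len 7), cursors c1@1 c2@6 c3@6 c4@6, authorship 11.2344

Answer: rozrrro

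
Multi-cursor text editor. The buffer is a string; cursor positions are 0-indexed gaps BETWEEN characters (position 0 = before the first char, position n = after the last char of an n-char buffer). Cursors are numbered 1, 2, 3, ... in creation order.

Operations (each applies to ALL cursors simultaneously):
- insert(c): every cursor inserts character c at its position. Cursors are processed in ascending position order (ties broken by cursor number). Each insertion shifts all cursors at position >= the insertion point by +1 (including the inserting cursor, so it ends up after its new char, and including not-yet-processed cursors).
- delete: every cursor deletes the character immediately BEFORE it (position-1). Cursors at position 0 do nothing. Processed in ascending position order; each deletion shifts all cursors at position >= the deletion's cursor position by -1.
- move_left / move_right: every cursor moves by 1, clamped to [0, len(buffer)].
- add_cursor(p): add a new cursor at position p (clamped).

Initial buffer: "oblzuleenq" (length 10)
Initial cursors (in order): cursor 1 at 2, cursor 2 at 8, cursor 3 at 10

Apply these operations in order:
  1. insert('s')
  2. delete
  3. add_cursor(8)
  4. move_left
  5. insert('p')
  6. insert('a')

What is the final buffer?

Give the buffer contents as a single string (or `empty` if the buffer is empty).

After op 1 (insert('s')): buffer="obslzuleesnqs" (len 13), cursors c1@3 c2@10 c3@13, authorship ..1......2..3
After op 2 (delete): buffer="oblzuleenq" (len 10), cursors c1@2 c2@8 c3@10, authorship ..........
After op 3 (add_cursor(8)): buffer="oblzuleenq" (len 10), cursors c1@2 c2@8 c4@8 c3@10, authorship ..........
After op 4 (move_left): buffer="oblzuleenq" (len 10), cursors c1@1 c2@7 c4@7 c3@9, authorship ..........
After op 5 (insert('p')): buffer="opblzuleppenpq" (len 14), cursors c1@2 c2@10 c4@10 c3@13, authorship .1......24..3.
After op 6 (insert('a')): buffer="opablzuleppaaenpaq" (len 18), cursors c1@3 c2@13 c4@13 c3@17, authorship .11......2424..33.

Answer: opablzuleppaaenpaq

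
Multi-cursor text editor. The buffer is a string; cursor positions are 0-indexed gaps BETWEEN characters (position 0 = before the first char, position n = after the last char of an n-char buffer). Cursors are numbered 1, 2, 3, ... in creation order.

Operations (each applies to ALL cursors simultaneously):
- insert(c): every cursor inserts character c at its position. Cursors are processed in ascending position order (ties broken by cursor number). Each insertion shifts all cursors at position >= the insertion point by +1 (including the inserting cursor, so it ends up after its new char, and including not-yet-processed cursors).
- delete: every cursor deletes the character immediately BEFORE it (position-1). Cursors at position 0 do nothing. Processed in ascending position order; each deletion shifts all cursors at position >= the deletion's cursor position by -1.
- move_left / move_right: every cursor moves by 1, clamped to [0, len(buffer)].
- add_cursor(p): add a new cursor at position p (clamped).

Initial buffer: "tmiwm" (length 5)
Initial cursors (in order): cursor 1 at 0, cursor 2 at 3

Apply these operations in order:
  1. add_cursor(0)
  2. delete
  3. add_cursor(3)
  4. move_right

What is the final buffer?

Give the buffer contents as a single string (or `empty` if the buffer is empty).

After op 1 (add_cursor(0)): buffer="tmiwm" (len 5), cursors c1@0 c3@0 c2@3, authorship .....
After op 2 (delete): buffer="tmwm" (len 4), cursors c1@0 c3@0 c2@2, authorship ....
After op 3 (add_cursor(3)): buffer="tmwm" (len 4), cursors c1@0 c3@0 c2@2 c4@3, authorship ....
After op 4 (move_right): buffer="tmwm" (len 4), cursors c1@1 c3@1 c2@3 c4@4, authorship ....

Answer: tmwm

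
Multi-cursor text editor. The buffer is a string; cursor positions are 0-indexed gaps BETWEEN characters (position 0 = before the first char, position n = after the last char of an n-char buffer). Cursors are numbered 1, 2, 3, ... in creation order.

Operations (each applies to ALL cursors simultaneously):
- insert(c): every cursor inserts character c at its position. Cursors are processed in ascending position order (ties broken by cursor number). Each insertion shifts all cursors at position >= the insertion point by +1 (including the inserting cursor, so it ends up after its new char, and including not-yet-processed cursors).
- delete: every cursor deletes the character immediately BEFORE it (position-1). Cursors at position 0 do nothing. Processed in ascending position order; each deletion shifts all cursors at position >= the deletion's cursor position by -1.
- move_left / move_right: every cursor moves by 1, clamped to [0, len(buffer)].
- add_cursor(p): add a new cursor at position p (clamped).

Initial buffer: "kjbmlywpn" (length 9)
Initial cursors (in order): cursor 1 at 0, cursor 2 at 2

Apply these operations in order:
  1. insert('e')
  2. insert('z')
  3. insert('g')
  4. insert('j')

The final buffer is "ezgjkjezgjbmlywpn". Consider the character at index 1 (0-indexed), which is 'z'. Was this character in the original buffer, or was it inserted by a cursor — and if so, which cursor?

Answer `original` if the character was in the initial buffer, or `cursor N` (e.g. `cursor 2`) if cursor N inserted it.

Answer: cursor 1

Derivation:
After op 1 (insert('e')): buffer="ekjebmlywpn" (len 11), cursors c1@1 c2@4, authorship 1..2.......
After op 2 (insert('z')): buffer="ezkjezbmlywpn" (len 13), cursors c1@2 c2@6, authorship 11..22.......
After op 3 (insert('g')): buffer="ezgkjezgbmlywpn" (len 15), cursors c1@3 c2@8, authorship 111..222.......
After op 4 (insert('j')): buffer="ezgjkjezgjbmlywpn" (len 17), cursors c1@4 c2@10, authorship 1111..2222.......
Authorship (.=original, N=cursor N): 1 1 1 1 . . 2 2 2 2 . . . . . . .
Index 1: author = 1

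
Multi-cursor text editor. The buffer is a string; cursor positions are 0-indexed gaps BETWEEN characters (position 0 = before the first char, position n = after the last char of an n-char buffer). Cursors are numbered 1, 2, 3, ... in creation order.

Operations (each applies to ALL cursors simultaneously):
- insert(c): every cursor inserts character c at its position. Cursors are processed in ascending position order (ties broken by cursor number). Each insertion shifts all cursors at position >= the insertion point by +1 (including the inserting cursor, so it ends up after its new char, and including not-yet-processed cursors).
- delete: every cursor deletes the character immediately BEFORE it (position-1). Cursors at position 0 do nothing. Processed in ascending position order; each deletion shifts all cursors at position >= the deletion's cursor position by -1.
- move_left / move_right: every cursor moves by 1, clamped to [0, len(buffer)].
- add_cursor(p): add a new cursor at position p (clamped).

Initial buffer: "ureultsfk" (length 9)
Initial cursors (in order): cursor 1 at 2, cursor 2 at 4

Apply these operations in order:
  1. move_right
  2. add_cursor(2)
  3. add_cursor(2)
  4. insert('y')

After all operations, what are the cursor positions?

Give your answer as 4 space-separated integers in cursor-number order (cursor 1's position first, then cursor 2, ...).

After op 1 (move_right): buffer="ureultsfk" (len 9), cursors c1@3 c2@5, authorship .........
After op 2 (add_cursor(2)): buffer="ureultsfk" (len 9), cursors c3@2 c1@3 c2@5, authorship .........
After op 3 (add_cursor(2)): buffer="ureultsfk" (len 9), cursors c3@2 c4@2 c1@3 c2@5, authorship .........
After op 4 (insert('y')): buffer="uryyeyulytsfk" (len 13), cursors c3@4 c4@4 c1@6 c2@9, authorship ..34.1..2....

Answer: 6 9 4 4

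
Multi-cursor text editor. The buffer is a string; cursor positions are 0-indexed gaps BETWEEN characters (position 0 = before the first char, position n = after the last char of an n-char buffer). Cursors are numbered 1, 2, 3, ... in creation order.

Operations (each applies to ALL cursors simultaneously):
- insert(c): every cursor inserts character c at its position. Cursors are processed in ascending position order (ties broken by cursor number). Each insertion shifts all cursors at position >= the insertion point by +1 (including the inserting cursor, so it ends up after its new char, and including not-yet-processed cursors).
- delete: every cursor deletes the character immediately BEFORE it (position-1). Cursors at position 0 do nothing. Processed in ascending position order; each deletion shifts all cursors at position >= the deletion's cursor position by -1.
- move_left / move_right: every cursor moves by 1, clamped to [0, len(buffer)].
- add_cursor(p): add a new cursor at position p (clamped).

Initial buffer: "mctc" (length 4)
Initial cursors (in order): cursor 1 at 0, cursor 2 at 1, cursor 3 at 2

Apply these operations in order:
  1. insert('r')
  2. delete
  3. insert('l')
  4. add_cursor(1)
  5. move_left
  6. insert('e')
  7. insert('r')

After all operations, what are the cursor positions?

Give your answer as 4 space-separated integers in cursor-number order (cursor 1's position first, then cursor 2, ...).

Answer: 4 8 12 4

Derivation:
After op 1 (insert('r')): buffer="rmrcrtc" (len 7), cursors c1@1 c2@3 c3@5, authorship 1.2.3..
After op 2 (delete): buffer="mctc" (len 4), cursors c1@0 c2@1 c3@2, authorship ....
After op 3 (insert('l')): buffer="lmlcltc" (len 7), cursors c1@1 c2@3 c3@5, authorship 1.2.3..
After op 4 (add_cursor(1)): buffer="lmlcltc" (len 7), cursors c1@1 c4@1 c2@3 c3@5, authorship 1.2.3..
After op 5 (move_left): buffer="lmlcltc" (len 7), cursors c1@0 c4@0 c2@2 c3@4, authorship 1.2.3..
After op 6 (insert('e')): buffer="eelmelceltc" (len 11), cursors c1@2 c4@2 c2@5 c3@8, authorship 141.22.33..
After op 7 (insert('r')): buffer="eerrlmerlcerltc" (len 15), cursors c1@4 c4@4 c2@8 c3@12, authorship 14141.222.333..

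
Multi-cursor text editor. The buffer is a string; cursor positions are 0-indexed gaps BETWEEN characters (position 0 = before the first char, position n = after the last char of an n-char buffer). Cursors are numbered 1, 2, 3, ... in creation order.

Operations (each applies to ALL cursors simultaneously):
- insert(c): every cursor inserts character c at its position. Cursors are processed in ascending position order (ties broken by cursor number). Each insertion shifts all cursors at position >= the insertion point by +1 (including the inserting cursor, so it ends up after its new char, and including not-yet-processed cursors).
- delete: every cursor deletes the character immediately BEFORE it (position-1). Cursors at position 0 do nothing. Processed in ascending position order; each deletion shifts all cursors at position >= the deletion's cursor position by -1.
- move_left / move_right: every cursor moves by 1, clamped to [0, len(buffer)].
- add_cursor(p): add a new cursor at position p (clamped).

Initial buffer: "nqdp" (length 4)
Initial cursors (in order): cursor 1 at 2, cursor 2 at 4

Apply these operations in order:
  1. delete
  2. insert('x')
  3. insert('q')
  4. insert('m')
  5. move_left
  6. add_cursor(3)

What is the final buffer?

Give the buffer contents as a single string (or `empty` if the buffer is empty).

Answer: nxqmdxqm

Derivation:
After op 1 (delete): buffer="nd" (len 2), cursors c1@1 c2@2, authorship ..
After op 2 (insert('x')): buffer="nxdx" (len 4), cursors c1@2 c2@4, authorship .1.2
After op 3 (insert('q')): buffer="nxqdxq" (len 6), cursors c1@3 c2@6, authorship .11.22
After op 4 (insert('m')): buffer="nxqmdxqm" (len 8), cursors c1@4 c2@8, authorship .111.222
After op 5 (move_left): buffer="nxqmdxqm" (len 8), cursors c1@3 c2@7, authorship .111.222
After op 6 (add_cursor(3)): buffer="nxqmdxqm" (len 8), cursors c1@3 c3@3 c2@7, authorship .111.222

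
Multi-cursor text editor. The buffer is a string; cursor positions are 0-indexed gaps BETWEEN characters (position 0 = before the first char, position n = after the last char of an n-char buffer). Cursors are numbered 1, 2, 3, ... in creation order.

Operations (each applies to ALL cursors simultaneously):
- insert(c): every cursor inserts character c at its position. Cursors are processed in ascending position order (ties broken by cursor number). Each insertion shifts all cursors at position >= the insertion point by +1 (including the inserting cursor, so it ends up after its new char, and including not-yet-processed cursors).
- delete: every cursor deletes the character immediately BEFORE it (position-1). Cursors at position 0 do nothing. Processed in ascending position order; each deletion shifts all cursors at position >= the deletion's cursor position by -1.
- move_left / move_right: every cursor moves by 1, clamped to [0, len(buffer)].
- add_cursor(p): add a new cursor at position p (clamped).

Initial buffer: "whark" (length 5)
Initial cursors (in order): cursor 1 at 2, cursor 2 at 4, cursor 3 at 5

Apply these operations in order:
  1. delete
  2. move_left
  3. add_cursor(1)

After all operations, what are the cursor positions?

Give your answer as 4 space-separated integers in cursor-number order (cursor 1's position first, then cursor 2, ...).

After op 1 (delete): buffer="wa" (len 2), cursors c1@1 c2@2 c3@2, authorship ..
After op 2 (move_left): buffer="wa" (len 2), cursors c1@0 c2@1 c3@1, authorship ..
After op 3 (add_cursor(1)): buffer="wa" (len 2), cursors c1@0 c2@1 c3@1 c4@1, authorship ..

Answer: 0 1 1 1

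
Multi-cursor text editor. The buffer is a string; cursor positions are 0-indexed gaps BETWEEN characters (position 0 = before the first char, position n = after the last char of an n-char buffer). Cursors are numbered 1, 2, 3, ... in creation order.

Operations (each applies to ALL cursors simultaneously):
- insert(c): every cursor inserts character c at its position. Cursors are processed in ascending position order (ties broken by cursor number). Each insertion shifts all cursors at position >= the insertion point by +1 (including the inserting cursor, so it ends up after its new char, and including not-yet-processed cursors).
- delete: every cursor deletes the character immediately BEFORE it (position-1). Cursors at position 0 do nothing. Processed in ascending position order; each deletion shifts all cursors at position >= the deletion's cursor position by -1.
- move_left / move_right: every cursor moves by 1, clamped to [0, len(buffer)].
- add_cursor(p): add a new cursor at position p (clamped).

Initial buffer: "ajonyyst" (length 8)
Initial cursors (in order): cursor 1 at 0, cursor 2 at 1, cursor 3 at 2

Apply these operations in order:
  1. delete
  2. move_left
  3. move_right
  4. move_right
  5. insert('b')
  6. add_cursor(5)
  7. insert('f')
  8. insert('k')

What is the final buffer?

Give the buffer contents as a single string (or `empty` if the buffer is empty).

Answer: onbbbffffkkkkyyst

Derivation:
After op 1 (delete): buffer="onyyst" (len 6), cursors c1@0 c2@0 c3@0, authorship ......
After op 2 (move_left): buffer="onyyst" (len 6), cursors c1@0 c2@0 c3@0, authorship ......
After op 3 (move_right): buffer="onyyst" (len 6), cursors c1@1 c2@1 c3@1, authorship ......
After op 4 (move_right): buffer="onyyst" (len 6), cursors c1@2 c2@2 c3@2, authorship ......
After op 5 (insert('b')): buffer="onbbbyyst" (len 9), cursors c1@5 c2@5 c3@5, authorship ..123....
After op 6 (add_cursor(5)): buffer="onbbbyyst" (len 9), cursors c1@5 c2@5 c3@5 c4@5, authorship ..123....
After op 7 (insert('f')): buffer="onbbbffffyyst" (len 13), cursors c1@9 c2@9 c3@9 c4@9, authorship ..1231234....
After op 8 (insert('k')): buffer="onbbbffffkkkkyyst" (len 17), cursors c1@13 c2@13 c3@13 c4@13, authorship ..12312341234....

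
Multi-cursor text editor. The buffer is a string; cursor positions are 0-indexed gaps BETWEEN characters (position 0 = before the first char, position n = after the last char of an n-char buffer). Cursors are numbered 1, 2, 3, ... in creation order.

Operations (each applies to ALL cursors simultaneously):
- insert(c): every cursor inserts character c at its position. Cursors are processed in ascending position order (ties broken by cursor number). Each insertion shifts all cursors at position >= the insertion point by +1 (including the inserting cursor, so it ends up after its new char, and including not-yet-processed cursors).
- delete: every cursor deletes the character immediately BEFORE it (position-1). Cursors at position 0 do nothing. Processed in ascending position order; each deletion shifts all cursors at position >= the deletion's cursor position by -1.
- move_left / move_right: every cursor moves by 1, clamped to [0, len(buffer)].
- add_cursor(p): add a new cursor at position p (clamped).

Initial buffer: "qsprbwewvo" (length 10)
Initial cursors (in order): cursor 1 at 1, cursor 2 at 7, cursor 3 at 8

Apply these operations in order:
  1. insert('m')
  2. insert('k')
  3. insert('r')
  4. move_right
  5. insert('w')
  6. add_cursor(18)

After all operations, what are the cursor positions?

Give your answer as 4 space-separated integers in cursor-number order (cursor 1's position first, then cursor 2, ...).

After op 1 (insert('m')): buffer="qmsprbwemwmvo" (len 13), cursors c1@2 c2@9 c3@11, authorship .1......2.3..
After op 2 (insert('k')): buffer="qmksprbwemkwmkvo" (len 16), cursors c1@3 c2@11 c3@14, authorship .11......22.33..
After op 3 (insert('r')): buffer="qmkrsprbwemkrwmkrvo" (len 19), cursors c1@4 c2@13 c3@17, authorship .111......222.333..
After op 4 (move_right): buffer="qmkrsprbwemkrwmkrvo" (len 19), cursors c1@5 c2@14 c3@18, authorship .111......222.333..
After op 5 (insert('w')): buffer="qmkrswprbwemkrwwmkrvwo" (len 22), cursors c1@6 c2@16 c3@21, authorship .111.1.....222.2333.3.
After op 6 (add_cursor(18)): buffer="qmkrswprbwemkrwwmkrvwo" (len 22), cursors c1@6 c2@16 c4@18 c3@21, authorship .111.1.....222.2333.3.

Answer: 6 16 21 18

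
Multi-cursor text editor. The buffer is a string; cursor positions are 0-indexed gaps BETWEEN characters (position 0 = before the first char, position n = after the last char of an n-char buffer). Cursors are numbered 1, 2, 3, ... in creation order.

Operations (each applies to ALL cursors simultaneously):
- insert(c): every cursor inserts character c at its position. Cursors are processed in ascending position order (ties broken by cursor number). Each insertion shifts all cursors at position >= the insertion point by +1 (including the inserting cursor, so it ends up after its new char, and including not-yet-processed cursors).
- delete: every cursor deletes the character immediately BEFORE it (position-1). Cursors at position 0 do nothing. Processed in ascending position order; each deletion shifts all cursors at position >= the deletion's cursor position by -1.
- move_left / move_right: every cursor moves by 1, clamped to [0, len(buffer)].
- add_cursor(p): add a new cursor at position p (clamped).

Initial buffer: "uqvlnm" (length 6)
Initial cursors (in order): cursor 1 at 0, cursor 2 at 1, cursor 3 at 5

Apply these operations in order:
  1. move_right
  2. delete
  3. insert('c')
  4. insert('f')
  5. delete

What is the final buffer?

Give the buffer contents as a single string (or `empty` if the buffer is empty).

After op 1 (move_right): buffer="uqvlnm" (len 6), cursors c1@1 c2@2 c3@6, authorship ......
After op 2 (delete): buffer="vln" (len 3), cursors c1@0 c2@0 c3@3, authorship ...
After op 3 (insert('c')): buffer="ccvlnc" (len 6), cursors c1@2 c2@2 c3@6, authorship 12...3
After op 4 (insert('f')): buffer="ccffvlncf" (len 9), cursors c1@4 c2@4 c3@9, authorship 1212...33
After op 5 (delete): buffer="ccvlnc" (len 6), cursors c1@2 c2@2 c3@6, authorship 12...3

Answer: ccvlnc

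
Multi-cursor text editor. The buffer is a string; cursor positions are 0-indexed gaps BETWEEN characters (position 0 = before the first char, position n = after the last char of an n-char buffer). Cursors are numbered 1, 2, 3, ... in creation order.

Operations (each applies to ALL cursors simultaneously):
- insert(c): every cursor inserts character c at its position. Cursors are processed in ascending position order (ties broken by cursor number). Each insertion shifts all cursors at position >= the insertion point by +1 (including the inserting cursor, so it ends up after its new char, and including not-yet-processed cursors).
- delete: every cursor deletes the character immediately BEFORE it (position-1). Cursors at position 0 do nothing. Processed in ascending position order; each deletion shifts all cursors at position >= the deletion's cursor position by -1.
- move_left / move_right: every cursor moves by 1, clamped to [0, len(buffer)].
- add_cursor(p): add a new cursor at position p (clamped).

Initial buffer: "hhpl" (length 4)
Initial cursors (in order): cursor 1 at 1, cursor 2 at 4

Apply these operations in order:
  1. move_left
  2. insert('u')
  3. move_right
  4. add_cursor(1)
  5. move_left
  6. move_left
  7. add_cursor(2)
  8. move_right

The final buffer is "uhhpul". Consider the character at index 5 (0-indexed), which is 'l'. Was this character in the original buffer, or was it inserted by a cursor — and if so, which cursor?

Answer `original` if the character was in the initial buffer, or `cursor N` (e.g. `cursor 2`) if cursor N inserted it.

Answer: original

Derivation:
After op 1 (move_left): buffer="hhpl" (len 4), cursors c1@0 c2@3, authorship ....
After op 2 (insert('u')): buffer="uhhpul" (len 6), cursors c1@1 c2@5, authorship 1...2.
After op 3 (move_right): buffer="uhhpul" (len 6), cursors c1@2 c2@6, authorship 1...2.
After op 4 (add_cursor(1)): buffer="uhhpul" (len 6), cursors c3@1 c1@2 c2@6, authorship 1...2.
After op 5 (move_left): buffer="uhhpul" (len 6), cursors c3@0 c1@1 c2@5, authorship 1...2.
After op 6 (move_left): buffer="uhhpul" (len 6), cursors c1@0 c3@0 c2@4, authorship 1...2.
After op 7 (add_cursor(2)): buffer="uhhpul" (len 6), cursors c1@0 c3@0 c4@2 c2@4, authorship 1...2.
After op 8 (move_right): buffer="uhhpul" (len 6), cursors c1@1 c3@1 c4@3 c2@5, authorship 1...2.
Authorship (.=original, N=cursor N): 1 . . . 2 .
Index 5: author = original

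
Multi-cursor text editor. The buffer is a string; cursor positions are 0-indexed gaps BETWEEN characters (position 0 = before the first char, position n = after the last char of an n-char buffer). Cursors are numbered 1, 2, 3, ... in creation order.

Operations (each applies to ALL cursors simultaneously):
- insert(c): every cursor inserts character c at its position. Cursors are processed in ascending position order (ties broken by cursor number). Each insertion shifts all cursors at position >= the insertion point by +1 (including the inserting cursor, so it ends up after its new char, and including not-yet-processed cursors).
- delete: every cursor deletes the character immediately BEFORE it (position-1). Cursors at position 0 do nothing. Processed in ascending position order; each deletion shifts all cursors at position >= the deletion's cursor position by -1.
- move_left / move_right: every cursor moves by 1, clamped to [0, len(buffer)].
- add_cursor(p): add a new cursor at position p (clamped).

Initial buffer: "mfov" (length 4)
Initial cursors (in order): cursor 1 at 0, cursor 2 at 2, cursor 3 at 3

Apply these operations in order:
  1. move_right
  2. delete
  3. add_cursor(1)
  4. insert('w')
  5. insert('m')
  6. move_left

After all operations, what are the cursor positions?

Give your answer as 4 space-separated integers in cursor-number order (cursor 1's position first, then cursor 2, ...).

After op 1 (move_right): buffer="mfov" (len 4), cursors c1@1 c2@3 c3@4, authorship ....
After op 2 (delete): buffer="f" (len 1), cursors c1@0 c2@1 c3@1, authorship .
After op 3 (add_cursor(1)): buffer="f" (len 1), cursors c1@0 c2@1 c3@1 c4@1, authorship .
After op 4 (insert('w')): buffer="wfwww" (len 5), cursors c1@1 c2@5 c3@5 c4@5, authorship 1.234
After op 5 (insert('m')): buffer="wmfwwwmmm" (len 9), cursors c1@2 c2@9 c3@9 c4@9, authorship 11.234234
After op 6 (move_left): buffer="wmfwwwmmm" (len 9), cursors c1@1 c2@8 c3@8 c4@8, authorship 11.234234

Answer: 1 8 8 8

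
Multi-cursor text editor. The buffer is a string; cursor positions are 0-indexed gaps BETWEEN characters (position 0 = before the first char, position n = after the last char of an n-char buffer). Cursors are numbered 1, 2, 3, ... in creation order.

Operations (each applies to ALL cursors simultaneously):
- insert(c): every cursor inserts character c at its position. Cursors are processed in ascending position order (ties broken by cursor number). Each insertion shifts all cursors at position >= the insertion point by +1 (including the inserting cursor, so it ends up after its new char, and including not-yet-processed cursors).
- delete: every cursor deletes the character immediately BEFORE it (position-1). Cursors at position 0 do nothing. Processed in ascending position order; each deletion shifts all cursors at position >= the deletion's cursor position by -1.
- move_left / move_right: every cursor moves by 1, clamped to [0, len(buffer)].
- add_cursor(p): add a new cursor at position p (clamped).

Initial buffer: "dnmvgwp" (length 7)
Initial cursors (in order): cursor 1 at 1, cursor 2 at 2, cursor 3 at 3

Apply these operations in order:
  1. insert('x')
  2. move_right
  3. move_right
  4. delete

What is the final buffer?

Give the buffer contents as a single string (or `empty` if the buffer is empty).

After op 1 (insert('x')): buffer="dxnxmxvgwp" (len 10), cursors c1@2 c2@4 c3@6, authorship .1.2.3....
After op 2 (move_right): buffer="dxnxmxvgwp" (len 10), cursors c1@3 c2@5 c3@7, authorship .1.2.3....
After op 3 (move_right): buffer="dxnxmxvgwp" (len 10), cursors c1@4 c2@6 c3@8, authorship .1.2.3....
After op 4 (delete): buffer="dxnmvwp" (len 7), cursors c1@3 c2@4 c3@5, authorship .1.....

Answer: dxnmvwp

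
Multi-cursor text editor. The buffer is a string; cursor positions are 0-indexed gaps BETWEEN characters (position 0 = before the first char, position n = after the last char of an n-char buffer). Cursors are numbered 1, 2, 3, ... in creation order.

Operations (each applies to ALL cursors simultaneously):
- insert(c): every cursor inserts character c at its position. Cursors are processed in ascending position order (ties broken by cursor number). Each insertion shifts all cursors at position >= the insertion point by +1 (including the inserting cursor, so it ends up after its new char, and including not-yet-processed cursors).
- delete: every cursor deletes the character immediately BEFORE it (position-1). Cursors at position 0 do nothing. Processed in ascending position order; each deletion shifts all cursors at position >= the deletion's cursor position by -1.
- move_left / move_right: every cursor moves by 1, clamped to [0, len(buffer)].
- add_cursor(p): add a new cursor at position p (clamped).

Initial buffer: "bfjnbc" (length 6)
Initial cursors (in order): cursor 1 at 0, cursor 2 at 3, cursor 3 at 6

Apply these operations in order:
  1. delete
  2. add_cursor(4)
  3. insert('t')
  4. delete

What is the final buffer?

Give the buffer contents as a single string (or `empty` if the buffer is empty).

Answer: bfnb

Derivation:
After op 1 (delete): buffer="bfnb" (len 4), cursors c1@0 c2@2 c3@4, authorship ....
After op 2 (add_cursor(4)): buffer="bfnb" (len 4), cursors c1@0 c2@2 c3@4 c4@4, authorship ....
After op 3 (insert('t')): buffer="tbftnbtt" (len 8), cursors c1@1 c2@4 c3@8 c4@8, authorship 1..2..34
After op 4 (delete): buffer="bfnb" (len 4), cursors c1@0 c2@2 c3@4 c4@4, authorship ....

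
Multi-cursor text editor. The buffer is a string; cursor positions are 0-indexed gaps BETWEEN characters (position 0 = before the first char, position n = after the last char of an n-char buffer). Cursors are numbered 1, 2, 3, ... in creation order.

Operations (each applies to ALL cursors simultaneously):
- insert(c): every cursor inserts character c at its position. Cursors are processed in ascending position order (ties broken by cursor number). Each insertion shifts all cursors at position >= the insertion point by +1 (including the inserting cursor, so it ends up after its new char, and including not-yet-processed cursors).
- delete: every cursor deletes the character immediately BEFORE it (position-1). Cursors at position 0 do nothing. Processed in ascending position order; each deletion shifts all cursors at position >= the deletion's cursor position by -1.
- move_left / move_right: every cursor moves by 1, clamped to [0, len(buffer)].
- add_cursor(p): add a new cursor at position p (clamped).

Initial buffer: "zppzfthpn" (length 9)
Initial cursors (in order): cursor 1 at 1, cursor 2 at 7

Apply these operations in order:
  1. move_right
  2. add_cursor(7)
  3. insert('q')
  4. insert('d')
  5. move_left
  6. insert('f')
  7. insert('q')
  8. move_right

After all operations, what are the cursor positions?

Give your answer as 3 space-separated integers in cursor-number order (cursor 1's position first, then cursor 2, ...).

After op 1 (move_right): buffer="zppzfthpn" (len 9), cursors c1@2 c2@8, authorship .........
After op 2 (add_cursor(7)): buffer="zppzfthpn" (len 9), cursors c1@2 c3@7 c2@8, authorship .........
After op 3 (insert('q')): buffer="zpqpzfthqpqn" (len 12), cursors c1@3 c3@9 c2@11, authorship ..1.....3.2.
After op 4 (insert('d')): buffer="zpqdpzfthqdpqdn" (len 15), cursors c1@4 c3@11 c2@14, authorship ..11.....33.22.
After op 5 (move_left): buffer="zpqdpzfthqdpqdn" (len 15), cursors c1@3 c3@10 c2@13, authorship ..11.....33.22.
After op 6 (insert('f')): buffer="zpqfdpzfthqfdpqfdn" (len 18), cursors c1@4 c3@12 c2@16, authorship ..111.....333.222.
After op 7 (insert('q')): buffer="zpqfqdpzfthqfqdpqfqdn" (len 21), cursors c1@5 c3@14 c2@19, authorship ..1111.....3333.2222.
After op 8 (move_right): buffer="zpqfqdpzfthqfqdpqfqdn" (len 21), cursors c1@6 c3@15 c2@20, authorship ..1111.....3333.2222.

Answer: 6 20 15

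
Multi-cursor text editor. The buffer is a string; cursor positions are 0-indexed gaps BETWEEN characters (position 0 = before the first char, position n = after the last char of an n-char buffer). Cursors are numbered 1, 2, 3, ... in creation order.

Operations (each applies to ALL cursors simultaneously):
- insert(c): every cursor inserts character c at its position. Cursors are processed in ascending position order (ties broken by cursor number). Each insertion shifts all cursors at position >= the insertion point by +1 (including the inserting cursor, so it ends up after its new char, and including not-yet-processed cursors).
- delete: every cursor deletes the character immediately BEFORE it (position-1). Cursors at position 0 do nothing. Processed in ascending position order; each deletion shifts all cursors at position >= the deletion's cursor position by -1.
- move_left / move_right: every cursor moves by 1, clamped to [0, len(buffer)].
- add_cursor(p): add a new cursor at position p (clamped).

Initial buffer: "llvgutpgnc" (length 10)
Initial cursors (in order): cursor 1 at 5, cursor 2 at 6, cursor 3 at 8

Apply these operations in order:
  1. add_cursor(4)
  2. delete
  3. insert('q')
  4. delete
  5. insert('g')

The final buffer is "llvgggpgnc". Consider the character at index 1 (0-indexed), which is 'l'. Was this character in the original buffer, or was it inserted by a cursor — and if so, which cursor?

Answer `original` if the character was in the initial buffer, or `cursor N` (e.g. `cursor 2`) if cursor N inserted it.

After op 1 (add_cursor(4)): buffer="llvgutpgnc" (len 10), cursors c4@4 c1@5 c2@6 c3@8, authorship ..........
After op 2 (delete): buffer="llvpnc" (len 6), cursors c1@3 c2@3 c4@3 c3@4, authorship ......
After op 3 (insert('q')): buffer="llvqqqpqnc" (len 10), cursors c1@6 c2@6 c4@6 c3@8, authorship ...124.3..
After op 4 (delete): buffer="llvpnc" (len 6), cursors c1@3 c2@3 c4@3 c3@4, authorship ......
After op 5 (insert('g')): buffer="llvgggpgnc" (len 10), cursors c1@6 c2@6 c4@6 c3@8, authorship ...124.3..
Authorship (.=original, N=cursor N): . . . 1 2 4 . 3 . .
Index 1: author = original

Answer: original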